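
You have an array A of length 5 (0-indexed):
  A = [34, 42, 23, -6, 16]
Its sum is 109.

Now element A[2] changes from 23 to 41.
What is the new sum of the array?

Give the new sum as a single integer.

Old value at index 2: 23
New value at index 2: 41
Delta = 41 - 23 = 18
New sum = old_sum + delta = 109 + (18) = 127

Answer: 127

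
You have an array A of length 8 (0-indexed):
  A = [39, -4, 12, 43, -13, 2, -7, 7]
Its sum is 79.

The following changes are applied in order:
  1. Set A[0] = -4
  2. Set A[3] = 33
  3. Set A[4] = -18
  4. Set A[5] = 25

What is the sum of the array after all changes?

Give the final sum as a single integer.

Initial sum: 79
Change 1: A[0] 39 -> -4, delta = -43, sum = 36
Change 2: A[3] 43 -> 33, delta = -10, sum = 26
Change 3: A[4] -13 -> -18, delta = -5, sum = 21
Change 4: A[5] 2 -> 25, delta = 23, sum = 44

Answer: 44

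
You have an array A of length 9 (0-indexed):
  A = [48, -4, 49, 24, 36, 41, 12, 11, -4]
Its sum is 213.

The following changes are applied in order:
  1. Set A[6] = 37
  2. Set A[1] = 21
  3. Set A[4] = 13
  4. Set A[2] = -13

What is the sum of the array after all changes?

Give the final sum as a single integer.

Answer: 178

Derivation:
Initial sum: 213
Change 1: A[6] 12 -> 37, delta = 25, sum = 238
Change 2: A[1] -4 -> 21, delta = 25, sum = 263
Change 3: A[4] 36 -> 13, delta = -23, sum = 240
Change 4: A[2] 49 -> -13, delta = -62, sum = 178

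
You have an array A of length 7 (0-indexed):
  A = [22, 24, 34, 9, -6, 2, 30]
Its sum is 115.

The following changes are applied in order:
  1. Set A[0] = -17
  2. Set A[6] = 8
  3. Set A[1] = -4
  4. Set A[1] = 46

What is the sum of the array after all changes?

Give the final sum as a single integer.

Answer: 76

Derivation:
Initial sum: 115
Change 1: A[0] 22 -> -17, delta = -39, sum = 76
Change 2: A[6] 30 -> 8, delta = -22, sum = 54
Change 3: A[1] 24 -> -4, delta = -28, sum = 26
Change 4: A[1] -4 -> 46, delta = 50, sum = 76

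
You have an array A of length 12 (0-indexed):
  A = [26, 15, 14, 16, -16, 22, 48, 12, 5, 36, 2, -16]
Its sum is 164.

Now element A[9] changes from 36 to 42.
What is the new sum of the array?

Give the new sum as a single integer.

Old value at index 9: 36
New value at index 9: 42
Delta = 42 - 36 = 6
New sum = old_sum + delta = 164 + (6) = 170

Answer: 170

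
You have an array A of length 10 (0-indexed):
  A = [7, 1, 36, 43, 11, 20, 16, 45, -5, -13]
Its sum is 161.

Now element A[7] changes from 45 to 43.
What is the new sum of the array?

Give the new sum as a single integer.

Answer: 159

Derivation:
Old value at index 7: 45
New value at index 7: 43
Delta = 43 - 45 = -2
New sum = old_sum + delta = 161 + (-2) = 159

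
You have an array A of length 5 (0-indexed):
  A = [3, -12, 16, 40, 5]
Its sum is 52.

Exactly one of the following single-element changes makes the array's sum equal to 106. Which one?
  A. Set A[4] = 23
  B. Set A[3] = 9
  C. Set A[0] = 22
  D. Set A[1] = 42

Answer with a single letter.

Answer: D

Derivation:
Option A: A[4] 5->23, delta=18, new_sum=52+(18)=70
Option B: A[3] 40->9, delta=-31, new_sum=52+(-31)=21
Option C: A[0] 3->22, delta=19, new_sum=52+(19)=71
Option D: A[1] -12->42, delta=54, new_sum=52+(54)=106 <-- matches target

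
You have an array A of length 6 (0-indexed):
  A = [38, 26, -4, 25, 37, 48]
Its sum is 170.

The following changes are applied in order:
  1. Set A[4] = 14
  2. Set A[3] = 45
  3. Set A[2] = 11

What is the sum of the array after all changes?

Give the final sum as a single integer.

Initial sum: 170
Change 1: A[4] 37 -> 14, delta = -23, sum = 147
Change 2: A[3] 25 -> 45, delta = 20, sum = 167
Change 3: A[2] -4 -> 11, delta = 15, sum = 182

Answer: 182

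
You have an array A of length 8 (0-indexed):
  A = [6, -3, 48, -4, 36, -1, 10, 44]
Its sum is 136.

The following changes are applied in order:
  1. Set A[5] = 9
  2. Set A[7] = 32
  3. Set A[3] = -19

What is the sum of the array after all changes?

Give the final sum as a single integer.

Initial sum: 136
Change 1: A[5] -1 -> 9, delta = 10, sum = 146
Change 2: A[7] 44 -> 32, delta = -12, sum = 134
Change 3: A[3] -4 -> -19, delta = -15, sum = 119

Answer: 119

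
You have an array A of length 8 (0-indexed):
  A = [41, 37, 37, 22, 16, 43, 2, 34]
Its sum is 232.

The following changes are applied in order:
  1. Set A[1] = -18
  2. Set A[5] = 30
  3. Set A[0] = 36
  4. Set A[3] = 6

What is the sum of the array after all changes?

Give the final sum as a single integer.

Answer: 143

Derivation:
Initial sum: 232
Change 1: A[1] 37 -> -18, delta = -55, sum = 177
Change 2: A[5] 43 -> 30, delta = -13, sum = 164
Change 3: A[0] 41 -> 36, delta = -5, sum = 159
Change 4: A[3] 22 -> 6, delta = -16, sum = 143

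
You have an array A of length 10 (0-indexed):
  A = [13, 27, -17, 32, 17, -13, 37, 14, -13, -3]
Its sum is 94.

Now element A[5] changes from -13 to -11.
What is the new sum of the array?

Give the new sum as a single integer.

Old value at index 5: -13
New value at index 5: -11
Delta = -11 - -13 = 2
New sum = old_sum + delta = 94 + (2) = 96

Answer: 96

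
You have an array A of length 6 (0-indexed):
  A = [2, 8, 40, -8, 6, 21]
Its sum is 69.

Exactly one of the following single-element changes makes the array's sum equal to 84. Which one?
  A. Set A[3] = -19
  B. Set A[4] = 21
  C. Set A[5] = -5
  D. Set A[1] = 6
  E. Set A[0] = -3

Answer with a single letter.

Answer: B

Derivation:
Option A: A[3] -8->-19, delta=-11, new_sum=69+(-11)=58
Option B: A[4] 6->21, delta=15, new_sum=69+(15)=84 <-- matches target
Option C: A[5] 21->-5, delta=-26, new_sum=69+(-26)=43
Option D: A[1] 8->6, delta=-2, new_sum=69+(-2)=67
Option E: A[0] 2->-3, delta=-5, new_sum=69+(-5)=64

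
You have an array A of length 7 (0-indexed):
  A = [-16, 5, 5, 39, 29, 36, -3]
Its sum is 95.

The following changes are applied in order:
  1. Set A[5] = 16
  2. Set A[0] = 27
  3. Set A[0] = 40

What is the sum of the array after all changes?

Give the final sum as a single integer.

Initial sum: 95
Change 1: A[5] 36 -> 16, delta = -20, sum = 75
Change 2: A[0] -16 -> 27, delta = 43, sum = 118
Change 3: A[0] 27 -> 40, delta = 13, sum = 131

Answer: 131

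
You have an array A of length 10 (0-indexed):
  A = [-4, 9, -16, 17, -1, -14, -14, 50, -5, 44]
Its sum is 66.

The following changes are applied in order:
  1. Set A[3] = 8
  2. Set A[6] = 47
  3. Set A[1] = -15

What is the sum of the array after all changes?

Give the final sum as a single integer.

Answer: 94

Derivation:
Initial sum: 66
Change 1: A[3] 17 -> 8, delta = -9, sum = 57
Change 2: A[6] -14 -> 47, delta = 61, sum = 118
Change 3: A[1] 9 -> -15, delta = -24, sum = 94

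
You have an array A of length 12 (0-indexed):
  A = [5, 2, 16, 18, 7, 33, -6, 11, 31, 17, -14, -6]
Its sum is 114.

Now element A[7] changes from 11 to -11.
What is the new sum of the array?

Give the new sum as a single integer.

Answer: 92

Derivation:
Old value at index 7: 11
New value at index 7: -11
Delta = -11 - 11 = -22
New sum = old_sum + delta = 114 + (-22) = 92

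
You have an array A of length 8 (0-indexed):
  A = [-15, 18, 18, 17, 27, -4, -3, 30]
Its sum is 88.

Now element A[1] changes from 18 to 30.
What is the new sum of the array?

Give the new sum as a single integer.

Old value at index 1: 18
New value at index 1: 30
Delta = 30 - 18 = 12
New sum = old_sum + delta = 88 + (12) = 100

Answer: 100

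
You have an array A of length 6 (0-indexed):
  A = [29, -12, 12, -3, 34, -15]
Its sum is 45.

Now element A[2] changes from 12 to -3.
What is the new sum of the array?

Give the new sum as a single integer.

Old value at index 2: 12
New value at index 2: -3
Delta = -3 - 12 = -15
New sum = old_sum + delta = 45 + (-15) = 30

Answer: 30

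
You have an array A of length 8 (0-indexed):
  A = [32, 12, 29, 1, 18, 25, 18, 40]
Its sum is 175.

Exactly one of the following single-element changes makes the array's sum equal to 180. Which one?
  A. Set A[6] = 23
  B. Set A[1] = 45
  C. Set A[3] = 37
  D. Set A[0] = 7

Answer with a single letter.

Answer: A

Derivation:
Option A: A[6] 18->23, delta=5, new_sum=175+(5)=180 <-- matches target
Option B: A[1] 12->45, delta=33, new_sum=175+(33)=208
Option C: A[3] 1->37, delta=36, new_sum=175+(36)=211
Option D: A[0] 32->7, delta=-25, new_sum=175+(-25)=150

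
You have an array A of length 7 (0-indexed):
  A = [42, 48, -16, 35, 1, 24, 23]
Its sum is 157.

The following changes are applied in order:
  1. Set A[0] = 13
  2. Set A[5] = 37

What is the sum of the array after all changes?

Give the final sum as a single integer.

Answer: 141

Derivation:
Initial sum: 157
Change 1: A[0] 42 -> 13, delta = -29, sum = 128
Change 2: A[5] 24 -> 37, delta = 13, sum = 141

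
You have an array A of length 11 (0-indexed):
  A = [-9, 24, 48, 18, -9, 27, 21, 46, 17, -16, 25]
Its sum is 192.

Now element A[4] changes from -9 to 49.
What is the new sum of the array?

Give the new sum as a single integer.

Answer: 250

Derivation:
Old value at index 4: -9
New value at index 4: 49
Delta = 49 - -9 = 58
New sum = old_sum + delta = 192 + (58) = 250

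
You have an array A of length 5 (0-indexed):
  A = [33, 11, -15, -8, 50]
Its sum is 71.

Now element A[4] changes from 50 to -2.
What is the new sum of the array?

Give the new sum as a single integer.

Answer: 19

Derivation:
Old value at index 4: 50
New value at index 4: -2
Delta = -2 - 50 = -52
New sum = old_sum + delta = 71 + (-52) = 19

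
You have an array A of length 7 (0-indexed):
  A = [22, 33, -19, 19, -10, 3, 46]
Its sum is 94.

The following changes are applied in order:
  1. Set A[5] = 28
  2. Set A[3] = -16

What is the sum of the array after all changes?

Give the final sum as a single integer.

Initial sum: 94
Change 1: A[5] 3 -> 28, delta = 25, sum = 119
Change 2: A[3] 19 -> -16, delta = -35, sum = 84

Answer: 84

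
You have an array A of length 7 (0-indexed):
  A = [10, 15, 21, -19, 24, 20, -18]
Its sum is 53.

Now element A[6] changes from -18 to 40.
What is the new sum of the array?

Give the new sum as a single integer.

Old value at index 6: -18
New value at index 6: 40
Delta = 40 - -18 = 58
New sum = old_sum + delta = 53 + (58) = 111

Answer: 111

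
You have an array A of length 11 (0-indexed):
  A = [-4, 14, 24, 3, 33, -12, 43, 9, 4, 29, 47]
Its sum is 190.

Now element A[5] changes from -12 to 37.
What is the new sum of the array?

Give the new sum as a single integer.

Answer: 239

Derivation:
Old value at index 5: -12
New value at index 5: 37
Delta = 37 - -12 = 49
New sum = old_sum + delta = 190 + (49) = 239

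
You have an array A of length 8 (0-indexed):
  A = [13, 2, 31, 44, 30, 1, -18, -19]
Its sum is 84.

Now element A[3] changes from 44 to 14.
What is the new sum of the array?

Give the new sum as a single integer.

Old value at index 3: 44
New value at index 3: 14
Delta = 14 - 44 = -30
New sum = old_sum + delta = 84 + (-30) = 54

Answer: 54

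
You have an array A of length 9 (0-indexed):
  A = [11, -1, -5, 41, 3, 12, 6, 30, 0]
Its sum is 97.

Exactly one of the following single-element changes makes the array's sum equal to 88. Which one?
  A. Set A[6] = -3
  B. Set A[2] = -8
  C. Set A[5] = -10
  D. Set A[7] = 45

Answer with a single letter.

Answer: A

Derivation:
Option A: A[6] 6->-3, delta=-9, new_sum=97+(-9)=88 <-- matches target
Option B: A[2] -5->-8, delta=-3, new_sum=97+(-3)=94
Option C: A[5] 12->-10, delta=-22, new_sum=97+(-22)=75
Option D: A[7] 30->45, delta=15, new_sum=97+(15)=112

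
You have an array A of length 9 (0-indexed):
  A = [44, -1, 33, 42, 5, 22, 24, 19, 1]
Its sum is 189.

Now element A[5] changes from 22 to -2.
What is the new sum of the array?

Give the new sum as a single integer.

Old value at index 5: 22
New value at index 5: -2
Delta = -2 - 22 = -24
New sum = old_sum + delta = 189 + (-24) = 165

Answer: 165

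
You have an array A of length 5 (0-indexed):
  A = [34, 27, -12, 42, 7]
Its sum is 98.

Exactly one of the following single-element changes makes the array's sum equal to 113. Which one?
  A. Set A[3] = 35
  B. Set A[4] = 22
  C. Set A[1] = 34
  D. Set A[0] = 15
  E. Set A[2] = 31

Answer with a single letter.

Option A: A[3] 42->35, delta=-7, new_sum=98+(-7)=91
Option B: A[4] 7->22, delta=15, new_sum=98+(15)=113 <-- matches target
Option C: A[1] 27->34, delta=7, new_sum=98+(7)=105
Option D: A[0] 34->15, delta=-19, new_sum=98+(-19)=79
Option E: A[2] -12->31, delta=43, new_sum=98+(43)=141

Answer: B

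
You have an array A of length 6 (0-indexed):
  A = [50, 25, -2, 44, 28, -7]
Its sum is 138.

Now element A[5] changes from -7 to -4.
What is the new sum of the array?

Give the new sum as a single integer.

Old value at index 5: -7
New value at index 5: -4
Delta = -4 - -7 = 3
New sum = old_sum + delta = 138 + (3) = 141

Answer: 141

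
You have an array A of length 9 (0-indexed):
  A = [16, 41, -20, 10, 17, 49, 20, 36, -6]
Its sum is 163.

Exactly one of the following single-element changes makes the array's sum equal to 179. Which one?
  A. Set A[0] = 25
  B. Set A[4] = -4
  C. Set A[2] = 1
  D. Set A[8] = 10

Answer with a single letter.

Answer: D

Derivation:
Option A: A[0] 16->25, delta=9, new_sum=163+(9)=172
Option B: A[4] 17->-4, delta=-21, new_sum=163+(-21)=142
Option C: A[2] -20->1, delta=21, new_sum=163+(21)=184
Option D: A[8] -6->10, delta=16, new_sum=163+(16)=179 <-- matches target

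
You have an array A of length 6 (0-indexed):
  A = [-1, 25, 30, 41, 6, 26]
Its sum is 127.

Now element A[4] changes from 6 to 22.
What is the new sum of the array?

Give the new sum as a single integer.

Answer: 143

Derivation:
Old value at index 4: 6
New value at index 4: 22
Delta = 22 - 6 = 16
New sum = old_sum + delta = 127 + (16) = 143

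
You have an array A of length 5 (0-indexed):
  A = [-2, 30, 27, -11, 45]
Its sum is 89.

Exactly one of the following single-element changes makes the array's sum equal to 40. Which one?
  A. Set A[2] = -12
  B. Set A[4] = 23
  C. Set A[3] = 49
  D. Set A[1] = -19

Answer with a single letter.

Answer: D

Derivation:
Option A: A[2] 27->-12, delta=-39, new_sum=89+(-39)=50
Option B: A[4] 45->23, delta=-22, new_sum=89+(-22)=67
Option C: A[3] -11->49, delta=60, new_sum=89+(60)=149
Option D: A[1] 30->-19, delta=-49, new_sum=89+(-49)=40 <-- matches target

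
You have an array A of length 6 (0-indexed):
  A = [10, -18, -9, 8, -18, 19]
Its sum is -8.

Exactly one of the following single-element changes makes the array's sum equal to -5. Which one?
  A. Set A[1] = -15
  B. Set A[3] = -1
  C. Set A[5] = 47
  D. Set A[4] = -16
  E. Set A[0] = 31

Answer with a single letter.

Answer: A

Derivation:
Option A: A[1] -18->-15, delta=3, new_sum=-8+(3)=-5 <-- matches target
Option B: A[3] 8->-1, delta=-9, new_sum=-8+(-9)=-17
Option C: A[5] 19->47, delta=28, new_sum=-8+(28)=20
Option D: A[4] -18->-16, delta=2, new_sum=-8+(2)=-6
Option E: A[0] 10->31, delta=21, new_sum=-8+(21)=13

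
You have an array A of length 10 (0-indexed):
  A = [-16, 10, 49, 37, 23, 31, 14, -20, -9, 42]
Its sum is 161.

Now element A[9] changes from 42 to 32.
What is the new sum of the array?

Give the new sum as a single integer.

Old value at index 9: 42
New value at index 9: 32
Delta = 32 - 42 = -10
New sum = old_sum + delta = 161 + (-10) = 151

Answer: 151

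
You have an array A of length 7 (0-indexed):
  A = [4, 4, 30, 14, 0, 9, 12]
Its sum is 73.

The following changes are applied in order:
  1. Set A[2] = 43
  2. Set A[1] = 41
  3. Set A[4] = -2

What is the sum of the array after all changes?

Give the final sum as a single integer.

Answer: 121

Derivation:
Initial sum: 73
Change 1: A[2] 30 -> 43, delta = 13, sum = 86
Change 2: A[1] 4 -> 41, delta = 37, sum = 123
Change 3: A[4] 0 -> -2, delta = -2, sum = 121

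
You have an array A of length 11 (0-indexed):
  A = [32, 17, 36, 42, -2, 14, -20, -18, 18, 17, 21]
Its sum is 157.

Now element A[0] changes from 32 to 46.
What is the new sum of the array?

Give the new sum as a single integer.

Old value at index 0: 32
New value at index 0: 46
Delta = 46 - 32 = 14
New sum = old_sum + delta = 157 + (14) = 171

Answer: 171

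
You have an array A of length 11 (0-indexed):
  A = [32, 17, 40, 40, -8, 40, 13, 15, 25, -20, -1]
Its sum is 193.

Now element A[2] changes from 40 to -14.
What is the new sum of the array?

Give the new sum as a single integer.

Answer: 139

Derivation:
Old value at index 2: 40
New value at index 2: -14
Delta = -14 - 40 = -54
New sum = old_sum + delta = 193 + (-54) = 139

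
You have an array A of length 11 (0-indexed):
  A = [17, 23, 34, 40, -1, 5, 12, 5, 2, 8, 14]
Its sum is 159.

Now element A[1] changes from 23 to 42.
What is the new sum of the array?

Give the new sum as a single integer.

Old value at index 1: 23
New value at index 1: 42
Delta = 42 - 23 = 19
New sum = old_sum + delta = 159 + (19) = 178

Answer: 178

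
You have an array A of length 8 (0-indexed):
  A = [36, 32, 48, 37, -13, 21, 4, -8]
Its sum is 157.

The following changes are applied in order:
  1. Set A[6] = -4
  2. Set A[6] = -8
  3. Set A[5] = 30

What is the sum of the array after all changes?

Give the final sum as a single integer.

Answer: 154

Derivation:
Initial sum: 157
Change 1: A[6] 4 -> -4, delta = -8, sum = 149
Change 2: A[6] -4 -> -8, delta = -4, sum = 145
Change 3: A[5] 21 -> 30, delta = 9, sum = 154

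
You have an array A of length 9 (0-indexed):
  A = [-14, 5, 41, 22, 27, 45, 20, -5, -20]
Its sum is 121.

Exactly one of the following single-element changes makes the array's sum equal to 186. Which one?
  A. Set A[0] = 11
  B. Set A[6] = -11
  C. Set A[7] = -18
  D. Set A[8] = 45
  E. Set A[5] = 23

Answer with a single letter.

Answer: D

Derivation:
Option A: A[0] -14->11, delta=25, new_sum=121+(25)=146
Option B: A[6] 20->-11, delta=-31, new_sum=121+(-31)=90
Option C: A[7] -5->-18, delta=-13, new_sum=121+(-13)=108
Option D: A[8] -20->45, delta=65, new_sum=121+(65)=186 <-- matches target
Option E: A[5] 45->23, delta=-22, new_sum=121+(-22)=99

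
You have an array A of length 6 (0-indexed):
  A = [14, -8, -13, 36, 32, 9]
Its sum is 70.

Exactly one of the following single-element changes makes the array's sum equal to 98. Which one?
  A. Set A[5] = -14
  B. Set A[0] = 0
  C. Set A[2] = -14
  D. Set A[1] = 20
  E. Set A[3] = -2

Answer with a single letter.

Answer: D

Derivation:
Option A: A[5] 9->-14, delta=-23, new_sum=70+(-23)=47
Option B: A[0] 14->0, delta=-14, new_sum=70+(-14)=56
Option C: A[2] -13->-14, delta=-1, new_sum=70+(-1)=69
Option D: A[1] -8->20, delta=28, new_sum=70+(28)=98 <-- matches target
Option E: A[3] 36->-2, delta=-38, new_sum=70+(-38)=32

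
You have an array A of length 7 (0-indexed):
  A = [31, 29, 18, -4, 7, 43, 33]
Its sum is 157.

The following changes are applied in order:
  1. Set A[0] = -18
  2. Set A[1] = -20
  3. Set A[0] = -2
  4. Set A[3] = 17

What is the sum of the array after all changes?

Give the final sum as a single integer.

Initial sum: 157
Change 1: A[0] 31 -> -18, delta = -49, sum = 108
Change 2: A[1] 29 -> -20, delta = -49, sum = 59
Change 3: A[0] -18 -> -2, delta = 16, sum = 75
Change 4: A[3] -4 -> 17, delta = 21, sum = 96

Answer: 96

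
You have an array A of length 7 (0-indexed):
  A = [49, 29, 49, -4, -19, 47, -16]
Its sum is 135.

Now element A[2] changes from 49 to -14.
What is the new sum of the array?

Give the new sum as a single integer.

Answer: 72

Derivation:
Old value at index 2: 49
New value at index 2: -14
Delta = -14 - 49 = -63
New sum = old_sum + delta = 135 + (-63) = 72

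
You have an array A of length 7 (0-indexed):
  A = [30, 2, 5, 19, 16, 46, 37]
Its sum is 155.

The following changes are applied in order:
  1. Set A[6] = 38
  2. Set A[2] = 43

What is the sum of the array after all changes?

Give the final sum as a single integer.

Initial sum: 155
Change 1: A[6] 37 -> 38, delta = 1, sum = 156
Change 2: A[2] 5 -> 43, delta = 38, sum = 194

Answer: 194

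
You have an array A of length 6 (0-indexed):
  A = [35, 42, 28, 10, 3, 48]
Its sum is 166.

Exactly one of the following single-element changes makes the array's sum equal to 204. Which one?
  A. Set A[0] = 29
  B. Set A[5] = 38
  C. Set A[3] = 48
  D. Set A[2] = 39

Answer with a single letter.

Answer: C

Derivation:
Option A: A[0] 35->29, delta=-6, new_sum=166+(-6)=160
Option B: A[5] 48->38, delta=-10, new_sum=166+(-10)=156
Option C: A[3] 10->48, delta=38, new_sum=166+(38)=204 <-- matches target
Option D: A[2] 28->39, delta=11, new_sum=166+(11)=177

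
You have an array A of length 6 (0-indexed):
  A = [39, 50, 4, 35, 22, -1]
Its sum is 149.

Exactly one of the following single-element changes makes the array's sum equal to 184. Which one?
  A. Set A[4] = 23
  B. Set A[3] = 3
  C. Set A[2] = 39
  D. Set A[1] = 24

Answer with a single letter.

Answer: C

Derivation:
Option A: A[4] 22->23, delta=1, new_sum=149+(1)=150
Option B: A[3] 35->3, delta=-32, new_sum=149+(-32)=117
Option C: A[2] 4->39, delta=35, new_sum=149+(35)=184 <-- matches target
Option D: A[1] 50->24, delta=-26, new_sum=149+(-26)=123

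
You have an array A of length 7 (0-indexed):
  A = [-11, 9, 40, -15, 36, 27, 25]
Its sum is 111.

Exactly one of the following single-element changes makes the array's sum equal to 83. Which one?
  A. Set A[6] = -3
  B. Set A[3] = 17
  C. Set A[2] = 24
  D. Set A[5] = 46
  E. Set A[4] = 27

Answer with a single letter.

Answer: A

Derivation:
Option A: A[6] 25->-3, delta=-28, new_sum=111+(-28)=83 <-- matches target
Option B: A[3] -15->17, delta=32, new_sum=111+(32)=143
Option C: A[2] 40->24, delta=-16, new_sum=111+(-16)=95
Option D: A[5] 27->46, delta=19, new_sum=111+(19)=130
Option E: A[4] 36->27, delta=-9, new_sum=111+(-9)=102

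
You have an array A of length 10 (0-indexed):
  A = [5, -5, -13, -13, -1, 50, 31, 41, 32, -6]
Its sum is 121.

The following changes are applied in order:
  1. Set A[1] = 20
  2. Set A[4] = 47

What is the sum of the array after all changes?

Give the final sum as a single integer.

Answer: 194

Derivation:
Initial sum: 121
Change 1: A[1] -5 -> 20, delta = 25, sum = 146
Change 2: A[4] -1 -> 47, delta = 48, sum = 194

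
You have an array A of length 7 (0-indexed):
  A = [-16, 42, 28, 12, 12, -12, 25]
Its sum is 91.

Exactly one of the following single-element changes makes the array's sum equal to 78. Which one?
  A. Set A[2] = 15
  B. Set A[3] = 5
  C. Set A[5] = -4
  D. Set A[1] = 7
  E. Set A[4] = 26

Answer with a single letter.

Option A: A[2] 28->15, delta=-13, new_sum=91+(-13)=78 <-- matches target
Option B: A[3] 12->5, delta=-7, new_sum=91+(-7)=84
Option C: A[5] -12->-4, delta=8, new_sum=91+(8)=99
Option D: A[1] 42->7, delta=-35, new_sum=91+(-35)=56
Option E: A[4] 12->26, delta=14, new_sum=91+(14)=105

Answer: A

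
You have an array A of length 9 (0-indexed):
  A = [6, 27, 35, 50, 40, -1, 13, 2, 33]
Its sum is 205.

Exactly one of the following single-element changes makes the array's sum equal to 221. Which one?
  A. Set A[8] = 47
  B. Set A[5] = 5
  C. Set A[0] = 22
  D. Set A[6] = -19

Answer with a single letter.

Answer: C

Derivation:
Option A: A[8] 33->47, delta=14, new_sum=205+(14)=219
Option B: A[5] -1->5, delta=6, new_sum=205+(6)=211
Option C: A[0] 6->22, delta=16, new_sum=205+(16)=221 <-- matches target
Option D: A[6] 13->-19, delta=-32, new_sum=205+(-32)=173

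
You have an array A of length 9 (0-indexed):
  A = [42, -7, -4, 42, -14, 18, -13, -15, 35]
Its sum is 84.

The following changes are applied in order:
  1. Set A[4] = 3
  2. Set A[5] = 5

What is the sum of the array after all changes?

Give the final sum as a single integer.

Answer: 88

Derivation:
Initial sum: 84
Change 1: A[4] -14 -> 3, delta = 17, sum = 101
Change 2: A[5] 18 -> 5, delta = -13, sum = 88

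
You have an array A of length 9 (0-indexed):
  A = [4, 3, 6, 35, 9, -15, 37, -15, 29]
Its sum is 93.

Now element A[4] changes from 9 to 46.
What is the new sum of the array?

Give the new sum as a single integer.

Answer: 130

Derivation:
Old value at index 4: 9
New value at index 4: 46
Delta = 46 - 9 = 37
New sum = old_sum + delta = 93 + (37) = 130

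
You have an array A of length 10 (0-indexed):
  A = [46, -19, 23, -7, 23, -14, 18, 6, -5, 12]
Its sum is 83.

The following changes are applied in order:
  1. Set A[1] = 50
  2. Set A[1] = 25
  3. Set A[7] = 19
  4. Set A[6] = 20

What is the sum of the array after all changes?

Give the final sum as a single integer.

Initial sum: 83
Change 1: A[1] -19 -> 50, delta = 69, sum = 152
Change 2: A[1] 50 -> 25, delta = -25, sum = 127
Change 3: A[7] 6 -> 19, delta = 13, sum = 140
Change 4: A[6] 18 -> 20, delta = 2, sum = 142

Answer: 142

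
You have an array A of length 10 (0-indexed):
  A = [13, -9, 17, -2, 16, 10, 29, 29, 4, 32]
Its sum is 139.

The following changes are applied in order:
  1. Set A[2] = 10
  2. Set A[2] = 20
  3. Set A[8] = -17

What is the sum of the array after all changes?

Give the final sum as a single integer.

Answer: 121

Derivation:
Initial sum: 139
Change 1: A[2] 17 -> 10, delta = -7, sum = 132
Change 2: A[2] 10 -> 20, delta = 10, sum = 142
Change 3: A[8] 4 -> -17, delta = -21, sum = 121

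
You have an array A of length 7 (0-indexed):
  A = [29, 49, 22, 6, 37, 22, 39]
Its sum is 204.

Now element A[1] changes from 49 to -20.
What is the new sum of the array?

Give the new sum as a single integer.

Old value at index 1: 49
New value at index 1: -20
Delta = -20 - 49 = -69
New sum = old_sum + delta = 204 + (-69) = 135

Answer: 135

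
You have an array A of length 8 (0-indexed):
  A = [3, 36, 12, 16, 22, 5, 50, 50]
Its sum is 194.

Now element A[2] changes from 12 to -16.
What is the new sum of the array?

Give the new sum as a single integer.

Old value at index 2: 12
New value at index 2: -16
Delta = -16 - 12 = -28
New sum = old_sum + delta = 194 + (-28) = 166

Answer: 166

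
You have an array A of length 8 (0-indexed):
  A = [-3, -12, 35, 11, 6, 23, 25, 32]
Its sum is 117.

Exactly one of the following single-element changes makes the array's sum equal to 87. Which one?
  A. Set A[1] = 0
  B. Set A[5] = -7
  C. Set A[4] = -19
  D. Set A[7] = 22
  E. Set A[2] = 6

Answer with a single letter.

Answer: B

Derivation:
Option A: A[1] -12->0, delta=12, new_sum=117+(12)=129
Option B: A[5] 23->-7, delta=-30, new_sum=117+(-30)=87 <-- matches target
Option C: A[4] 6->-19, delta=-25, new_sum=117+(-25)=92
Option D: A[7] 32->22, delta=-10, new_sum=117+(-10)=107
Option E: A[2] 35->6, delta=-29, new_sum=117+(-29)=88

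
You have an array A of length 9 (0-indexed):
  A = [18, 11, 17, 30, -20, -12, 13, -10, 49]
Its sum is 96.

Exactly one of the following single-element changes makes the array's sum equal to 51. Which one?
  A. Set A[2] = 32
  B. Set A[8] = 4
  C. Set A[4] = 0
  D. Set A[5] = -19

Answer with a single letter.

Option A: A[2] 17->32, delta=15, new_sum=96+(15)=111
Option B: A[8] 49->4, delta=-45, new_sum=96+(-45)=51 <-- matches target
Option C: A[4] -20->0, delta=20, new_sum=96+(20)=116
Option D: A[5] -12->-19, delta=-7, new_sum=96+(-7)=89

Answer: B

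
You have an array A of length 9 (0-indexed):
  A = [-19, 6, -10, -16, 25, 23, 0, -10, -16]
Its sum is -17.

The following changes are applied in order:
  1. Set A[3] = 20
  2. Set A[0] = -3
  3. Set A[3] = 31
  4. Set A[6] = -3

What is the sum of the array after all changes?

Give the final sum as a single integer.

Initial sum: -17
Change 1: A[3] -16 -> 20, delta = 36, sum = 19
Change 2: A[0] -19 -> -3, delta = 16, sum = 35
Change 3: A[3] 20 -> 31, delta = 11, sum = 46
Change 4: A[6] 0 -> -3, delta = -3, sum = 43

Answer: 43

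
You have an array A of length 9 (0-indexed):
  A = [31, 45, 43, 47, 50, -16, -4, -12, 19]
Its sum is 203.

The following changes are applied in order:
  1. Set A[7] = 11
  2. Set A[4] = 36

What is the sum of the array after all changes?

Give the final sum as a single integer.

Initial sum: 203
Change 1: A[7] -12 -> 11, delta = 23, sum = 226
Change 2: A[4] 50 -> 36, delta = -14, sum = 212

Answer: 212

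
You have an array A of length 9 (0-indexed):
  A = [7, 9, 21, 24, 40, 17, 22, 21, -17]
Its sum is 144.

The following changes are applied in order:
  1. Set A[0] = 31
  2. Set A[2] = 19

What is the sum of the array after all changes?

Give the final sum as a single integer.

Answer: 166

Derivation:
Initial sum: 144
Change 1: A[0] 7 -> 31, delta = 24, sum = 168
Change 2: A[2] 21 -> 19, delta = -2, sum = 166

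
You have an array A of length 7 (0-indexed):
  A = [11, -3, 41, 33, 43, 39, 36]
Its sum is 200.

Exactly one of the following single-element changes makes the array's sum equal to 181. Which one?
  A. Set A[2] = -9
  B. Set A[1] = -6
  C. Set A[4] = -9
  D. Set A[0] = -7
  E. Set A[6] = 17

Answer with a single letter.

Answer: E

Derivation:
Option A: A[2] 41->-9, delta=-50, new_sum=200+(-50)=150
Option B: A[1] -3->-6, delta=-3, new_sum=200+(-3)=197
Option C: A[4] 43->-9, delta=-52, new_sum=200+(-52)=148
Option D: A[0] 11->-7, delta=-18, new_sum=200+(-18)=182
Option E: A[6] 36->17, delta=-19, new_sum=200+(-19)=181 <-- matches target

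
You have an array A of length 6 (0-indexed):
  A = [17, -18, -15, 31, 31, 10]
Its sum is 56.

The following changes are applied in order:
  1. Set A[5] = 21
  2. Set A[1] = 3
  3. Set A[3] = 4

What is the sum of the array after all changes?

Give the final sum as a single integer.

Answer: 61

Derivation:
Initial sum: 56
Change 1: A[5] 10 -> 21, delta = 11, sum = 67
Change 2: A[1] -18 -> 3, delta = 21, sum = 88
Change 3: A[3] 31 -> 4, delta = -27, sum = 61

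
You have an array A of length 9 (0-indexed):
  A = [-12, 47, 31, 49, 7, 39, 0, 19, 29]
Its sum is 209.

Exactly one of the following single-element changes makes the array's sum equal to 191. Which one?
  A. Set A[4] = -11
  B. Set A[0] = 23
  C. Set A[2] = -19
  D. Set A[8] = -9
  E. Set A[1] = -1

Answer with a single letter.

Option A: A[4] 7->-11, delta=-18, new_sum=209+(-18)=191 <-- matches target
Option B: A[0] -12->23, delta=35, new_sum=209+(35)=244
Option C: A[2] 31->-19, delta=-50, new_sum=209+(-50)=159
Option D: A[8] 29->-9, delta=-38, new_sum=209+(-38)=171
Option E: A[1] 47->-1, delta=-48, new_sum=209+(-48)=161

Answer: A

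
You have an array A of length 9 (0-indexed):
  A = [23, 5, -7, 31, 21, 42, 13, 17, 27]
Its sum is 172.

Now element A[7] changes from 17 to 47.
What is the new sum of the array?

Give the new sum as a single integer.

Answer: 202

Derivation:
Old value at index 7: 17
New value at index 7: 47
Delta = 47 - 17 = 30
New sum = old_sum + delta = 172 + (30) = 202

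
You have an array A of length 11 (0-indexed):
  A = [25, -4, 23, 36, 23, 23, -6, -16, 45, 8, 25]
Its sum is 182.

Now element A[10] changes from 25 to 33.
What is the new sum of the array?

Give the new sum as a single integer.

Answer: 190

Derivation:
Old value at index 10: 25
New value at index 10: 33
Delta = 33 - 25 = 8
New sum = old_sum + delta = 182 + (8) = 190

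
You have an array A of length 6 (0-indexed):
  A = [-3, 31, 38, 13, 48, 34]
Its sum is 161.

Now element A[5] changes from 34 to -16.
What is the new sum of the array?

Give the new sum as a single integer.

Old value at index 5: 34
New value at index 5: -16
Delta = -16 - 34 = -50
New sum = old_sum + delta = 161 + (-50) = 111

Answer: 111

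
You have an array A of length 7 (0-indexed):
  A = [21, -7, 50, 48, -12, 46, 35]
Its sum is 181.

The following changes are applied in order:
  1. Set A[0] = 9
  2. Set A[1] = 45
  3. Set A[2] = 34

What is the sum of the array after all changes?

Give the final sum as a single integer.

Answer: 205

Derivation:
Initial sum: 181
Change 1: A[0] 21 -> 9, delta = -12, sum = 169
Change 2: A[1] -7 -> 45, delta = 52, sum = 221
Change 3: A[2] 50 -> 34, delta = -16, sum = 205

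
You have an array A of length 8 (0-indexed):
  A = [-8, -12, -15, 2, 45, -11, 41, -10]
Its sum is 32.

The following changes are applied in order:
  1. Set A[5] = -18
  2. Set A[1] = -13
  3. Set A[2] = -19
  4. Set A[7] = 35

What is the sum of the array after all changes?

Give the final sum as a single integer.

Initial sum: 32
Change 1: A[5] -11 -> -18, delta = -7, sum = 25
Change 2: A[1] -12 -> -13, delta = -1, sum = 24
Change 3: A[2] -15 -> -19, delta = -4, sum = 20
Change 4: A[7] -10 -> 35, delta = 45, sum = 65

Answer: 65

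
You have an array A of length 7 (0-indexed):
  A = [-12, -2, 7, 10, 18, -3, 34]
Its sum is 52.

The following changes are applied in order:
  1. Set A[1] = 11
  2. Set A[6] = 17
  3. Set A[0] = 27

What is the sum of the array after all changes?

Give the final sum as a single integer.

Initial sum: 52
Change 1: A[1] -2 -> 11, delta = 13, sum = 65
Change 2: A[6] 34 -> 17, delta = -17, sum = 48
Change 3: A[0] -12 -> 27, delta = 39, sum = 87

Answer: 87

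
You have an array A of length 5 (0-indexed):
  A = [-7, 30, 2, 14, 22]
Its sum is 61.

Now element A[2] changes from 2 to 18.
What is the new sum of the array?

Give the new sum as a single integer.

Old value at index 2: 2
New value at index 2: 18
Delta = 18 - 2 = 16
New sum = old_sum + delta = 61 + (16) = 77

Answer: 77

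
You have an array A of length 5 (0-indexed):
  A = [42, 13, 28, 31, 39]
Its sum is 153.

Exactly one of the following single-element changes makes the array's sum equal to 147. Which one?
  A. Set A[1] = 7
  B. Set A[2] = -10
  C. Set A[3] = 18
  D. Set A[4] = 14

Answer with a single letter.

Answer: A

Derivation:
Option A: A[1] 13->7, delta=-6, new_sum=153+(-6)=147 <-- matches target
Option B: A[2] 28->-10, delta=-38, new_sum=153+(-38)=115
Option C: A[3] 31->18, delta=-13, new_sum=153+(-13)=140
Option D: A[4] 39->14, delta=-25, new_sum=153+(-25)=128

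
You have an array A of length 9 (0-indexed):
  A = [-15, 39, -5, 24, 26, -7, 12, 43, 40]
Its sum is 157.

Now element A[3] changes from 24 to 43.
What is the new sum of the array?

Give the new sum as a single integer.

Answer: 176

Derivation:
Old value at index 3: 24
New value at index 3: 43
Delta = 43 - 24 = 19
New sum = old_sum + delta = 157 + (19) = 176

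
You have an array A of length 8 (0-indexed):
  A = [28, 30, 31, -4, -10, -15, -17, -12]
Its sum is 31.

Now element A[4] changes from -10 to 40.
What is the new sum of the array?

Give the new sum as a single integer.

Answer: 81

Derivation:
Old value at index 4: -10
New value at index 4: 40
Delta = 40 - -10 = 50
New sum = old_sum + delta = 31 + (50) = 81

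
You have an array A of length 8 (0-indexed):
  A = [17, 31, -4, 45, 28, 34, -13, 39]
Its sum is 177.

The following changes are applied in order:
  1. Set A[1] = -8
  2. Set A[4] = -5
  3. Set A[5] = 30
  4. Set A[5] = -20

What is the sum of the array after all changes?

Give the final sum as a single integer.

Initial sum: 177
Change 1: A[1] 31 -> -8, delta = -39, sum = 138
Change 2: A[4] 28 -> -5, delta = -33, sum = 105
Change 3: A[5] 34 -> 30, delta = -4, sum = 101
Change 4: A[5] 30 -> -20, delta = -50, sum = 51

Answer: 51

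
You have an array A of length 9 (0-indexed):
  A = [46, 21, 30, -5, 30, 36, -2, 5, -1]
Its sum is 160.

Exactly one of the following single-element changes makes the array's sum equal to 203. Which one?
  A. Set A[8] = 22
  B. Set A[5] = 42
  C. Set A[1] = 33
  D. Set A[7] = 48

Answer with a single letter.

Option A: A[8] -1->22, delta=23, new_sum=160+(23)=183
Option B: A[5] 36->42, delta=6, new_sum=160+(6)=166
Option C: A[1] 21->33, delta=12, new_sum=160+(12)=172
Option D: A[7] 5->48, delta=43, new_sum=160+(43)=203 <-- matches target

Answer: D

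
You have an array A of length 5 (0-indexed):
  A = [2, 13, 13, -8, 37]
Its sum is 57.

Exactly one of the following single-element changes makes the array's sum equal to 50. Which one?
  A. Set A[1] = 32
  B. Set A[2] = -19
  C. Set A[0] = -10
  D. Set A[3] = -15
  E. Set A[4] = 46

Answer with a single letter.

Option A: A[1] 13->32, delta=19, new_sum=57+(19)=76
Option B: A[2] 13->-19, delta=-32, new_sum=57+(-32)=25
Option C: A[0] 2->-10, delta=-12, new_sum=57+(-12)=45
Option D: A[3] -8->-15, delta=-7, new_sum=57+(-7)=50 <-- matches target
Option E: A[4] 37->46, delta=9, new_sum=57+(9)=66

Answer: D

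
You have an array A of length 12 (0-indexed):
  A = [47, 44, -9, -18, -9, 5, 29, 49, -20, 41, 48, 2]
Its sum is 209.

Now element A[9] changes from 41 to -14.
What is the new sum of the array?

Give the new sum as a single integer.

Old value at index 9: 41
New value at index 9: -14
Delta = -14 - 41 = -55
New sum = old_sum + delta = 209 + (-55) = 154

Answer: 154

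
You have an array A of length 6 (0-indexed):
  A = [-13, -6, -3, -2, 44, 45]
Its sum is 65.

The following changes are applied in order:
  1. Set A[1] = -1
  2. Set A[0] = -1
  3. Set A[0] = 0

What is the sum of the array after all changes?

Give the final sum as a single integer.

Answer: 83

Derivation:
Initial sum: 65
Change 1: A[1] -6 -> -1, delta = 5, sum = 70
Change 2: A[0] -13 -> -1, delta = 12, sum = 82
Change 3: A[0] -1 -> 0, delta = 1, sum = 83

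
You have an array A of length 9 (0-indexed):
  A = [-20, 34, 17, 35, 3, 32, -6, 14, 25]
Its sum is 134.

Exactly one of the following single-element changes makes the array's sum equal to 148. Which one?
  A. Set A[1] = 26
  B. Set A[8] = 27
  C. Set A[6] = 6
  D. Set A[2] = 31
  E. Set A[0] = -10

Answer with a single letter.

Answer: D

Derivation:
Option A: A[1] 34->26, delta=-8, new_sum=134+(-8)=126
Option B: A[8] 25->27, delta=2, new_sum=134+(2)=136
Option C: A[6] -6->6, delta=12, new_sum=134+(12)=146
Option D: A[2] 17->31, delta=14, new_sum=134+(14)=148 <-- matches target
Option E: A[0] -20->-10, delta=10, new_sum=134+(10)=144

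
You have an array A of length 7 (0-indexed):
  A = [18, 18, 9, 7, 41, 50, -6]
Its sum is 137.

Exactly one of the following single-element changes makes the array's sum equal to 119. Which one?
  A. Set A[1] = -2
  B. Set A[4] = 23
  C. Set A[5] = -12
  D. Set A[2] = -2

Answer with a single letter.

Option A: A[1] 18->-2, delta=-20, new_sum=137+(-20)=117
Option B: A[4] 41->23, delta=-18, new_sum=137+(-18)=119 <-- matches target
Option C: A[5] 50->-12, delta=-62, new_sum=137+(-62)=75
Option D: A[2] 9->-2, delta=-11, new_sum=137+(-11)=126

Answer: B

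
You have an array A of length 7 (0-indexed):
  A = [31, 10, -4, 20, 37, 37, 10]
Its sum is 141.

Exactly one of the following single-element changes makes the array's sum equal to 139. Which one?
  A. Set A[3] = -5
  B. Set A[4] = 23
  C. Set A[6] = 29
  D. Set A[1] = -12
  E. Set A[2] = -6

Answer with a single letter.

Option A: A[3] 20->-5, delta=-25, new_sum=141+(-25)=116
Option B: A[4] 37->23, delta=-14, new_sum=141+(-14)=127
Option C: A[6] 10->29, delta=19, new_sum=141+(19)=160
Option D: A[1] 10->-12, delta=-22, new_sum=141+(-22)=119
Option E: A[2] -4->-6, delta=-2, new_sum=141+(-2)=139 <-- matches target

Answer: E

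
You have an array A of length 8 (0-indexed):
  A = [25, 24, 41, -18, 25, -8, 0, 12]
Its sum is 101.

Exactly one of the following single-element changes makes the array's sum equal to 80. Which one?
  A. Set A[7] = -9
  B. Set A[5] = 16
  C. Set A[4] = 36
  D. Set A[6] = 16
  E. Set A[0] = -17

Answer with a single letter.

Option A: A[7] 12->-9, delta=-21, new_sum=101+(-21)=80 <-- matches target
Option B: A[5] -8->16, delta=24, new_sum=101+(24)=125
Option C: A[4] 25->36, delta=11, new_sum=101+(11)=112
Option D: A[6] 0->16, delta=16, new_sum=101+(16)=117
Option E: A[0] 25->-17, delta=-42, new_sum=101+(-42)=59

Answer: A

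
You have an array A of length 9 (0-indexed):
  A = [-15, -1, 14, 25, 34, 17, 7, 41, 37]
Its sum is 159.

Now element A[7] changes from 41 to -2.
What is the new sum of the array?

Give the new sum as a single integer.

Old value at index 7: 41
New value at index 7: -2
Delta = -2 - 41 = -43
New sum = old_sum + delta = 159 + (-43) = 116

Answer: 116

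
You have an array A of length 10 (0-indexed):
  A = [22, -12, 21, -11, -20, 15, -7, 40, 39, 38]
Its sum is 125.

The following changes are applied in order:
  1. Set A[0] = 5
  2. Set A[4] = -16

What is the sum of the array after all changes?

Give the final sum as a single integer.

Answer: 112

Derivation:
Initial sum: 125
Change 1: A[0] 22 -> 5, delta = -17, sum = 108
Change 2: A[4] -20 -> -16, delta = 4, sum = 112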